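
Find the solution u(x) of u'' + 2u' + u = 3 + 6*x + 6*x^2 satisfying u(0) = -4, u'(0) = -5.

Characteristic equation r² + 2r + 1 = 0 has discriminant (2)² - 4·(1) = 0, so r = -1 is a repeated root.
Hence u_h = (C1 + C2*x)*exp(-x).
For the particular solution try u_p = A0 + A1*x + A2*x^2. Substituting and matching coefficients of each power of x gives A0 = 27, A1 = -18, A2 = 6, so u_p = 27 - 18*x + 6*x^2.
General solution: u = 27 - 18*x + 6*x^2 + C1*exp(-x) + C2*x*exp(-x).
Apply the initial conditions: u(0) = 27 + C1 = -4 and u'(0) = -18 + C2 - C1 = -5. Solving gives C1 = -31, C2 = -18.

u = 27 - 31*exp(-x) - 18*x + 6*x**2 - 18*x*exp(-x)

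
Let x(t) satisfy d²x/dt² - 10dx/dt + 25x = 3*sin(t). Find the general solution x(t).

Characteristic equation r² - 10r + 25 = 0 has discriminant (-10)² - 4·(25) = 0, so r = 5 is a repeated root.
Hence x_h = (C1 + C2*t)*exp(5*t).
Try x_p = A*cos(t) + B*sin(t). Substituting and equating the coefficients of cos(t) and sin(t) gives A = 15/338, B = 18/169, so x_p = 15*cos(t)/338 + 18*sin(t)/169.

x = 15*cos(t)/338 + 18*sin(t)/169 + C1*exp(5*t) + C2*t*exp(5*t)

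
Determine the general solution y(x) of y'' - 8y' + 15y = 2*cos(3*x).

Characteristic equation r² - 8r + 15 = 0 factors as (r - 3)(r - 5) = 0, so r = 3, 5.
Hence y_h = C1*exp(3*x) + C2*exp(5*x).
Try y_p = A*cos(3*x) + B*sin(3*x). Substituting and equating the coefficients of cos(3x) and sin(3x) gives A = 1/51, B = -4/51, so y_p = -4*sin(3*x)/51 + cos(3*x)/51.

y = -4*sin(3*x)/51 + cos(3*x)/51 + C1*exp(3*x) + C2*exp(5*x)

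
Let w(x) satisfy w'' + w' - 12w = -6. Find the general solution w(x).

w = 1/2 + C1*exp(3*x) + C2*exp(-4*x)

Characteristic equation r² + r - 12 = 0 factors as (r - 3)(r + 4) = 0, so r = 3, -4.
Hence w_h = C1*exp(3*x) + C2*exp(-4*x).
For the particular solution try w_p = A0. Substituting and matching coefficients of each power of x gives A0 = 1/2, so w_p = 1/2.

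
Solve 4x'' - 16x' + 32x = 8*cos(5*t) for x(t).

Divide through by 4: x'' - 4x' + 8x = 2*cos(5*t).
Characteristic equation r² - 4r + 8 = 0 has discriminant (-4)² - 4·(8) = -16 < 0, so r = 2 ± 2i.
Hence x_h = C1*cos(2*t)*exp(2*t) + C2*exp(2*t)*sin(2*t).
Try x_p = A*cos(5*t) + B*sin(5*t). Substituting and equating the coefficients of cos(5t) and sin(5t) gives A = -34/689, B = -40/689, so x_p = -40*sin(5*t)/689 - 34*cos(5*t)/689.

x = -40*sin(5*t)/689 - 34*cos(5*t)/689 + C1*cos(2*t)*exp(2*t) + C2*exp(2*t)*sin(2*t)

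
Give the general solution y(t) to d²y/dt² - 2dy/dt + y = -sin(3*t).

Characteristic equation r² - 2r + 1 = 0 has discriminant (-2)² - 4·(1) = 0, so r = 1 is a repeated root.
Hence y_h = (C1 + C2*t)*exp(t).
Try y_p = A*cos(3*t) + B*sin(3*t). Substituting and equating the coefficients of cos(3t) and sin(3t) gives A = -3/50, B = 2/25, so y_p = -3*cos(3*t)/50 + 2*sin(3*t)/25.

y = -3*cos(3*t)/50 + 2*sin(3*t)/25 + C1*exp(t) + C2*t*exp(t)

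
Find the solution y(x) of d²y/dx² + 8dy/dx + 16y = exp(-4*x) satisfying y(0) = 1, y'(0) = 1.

Characteristic equation r² + 8r + 16 = 0 has discriminant (8)² - 4·(16) = 0, so r = -4 is a repeated root.
Hence y_h = (C1 + C2*x)*exp(-4*x).
Since exp(-4*x) solves the homogeneous equation (r = -4 is a root of multiplicity 2), multiply the trial by x^2. Try y_p = A*x^2*exp(-4*x). Substituting into the equation and dividing by exp(-4*x) gives A = 1/2, so y_p = x^2*exp(-4*x)/2.
General solution: y = C1*exp(-4*x) + x^2*exp(-4*x)/2 + C2*x*exp(-4*x).
Apply the initial conditions: y(0) = C1 = 1 and y'(0) = C2 - 4*C1 = 1. Solving gives C1 = 1, C2 = 5.

y = x**2*exp(-4*x)/2 + 5*x*exp(-4*x) + exp(-4*x)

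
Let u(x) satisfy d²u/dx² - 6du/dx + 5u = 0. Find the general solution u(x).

u = C1*exp(x) + C2*exp(5*x)

Characteristic equation r² - 6r + 5 = 0 factors as (r - 1)(r - 5) = 0, so r = 1, 5.
Hence u_h = C1*exp(x) + C2*exp(5*x).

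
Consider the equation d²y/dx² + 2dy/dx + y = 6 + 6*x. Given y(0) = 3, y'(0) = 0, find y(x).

Characteristic equation r² + 2r + 1 = 0 has discriminant (2)² - 4·(1) = 0, so r = -1 is a repeated root.
Hence y_h = (C1 + C2*x)*exp(-x).
For the particular solution try y_p = A0 + A1*x. Substituting and matching coefficients of each power of x gives A0 = -6, A1 = 6, so y_p = -6 + 6*x.
General solution: y = -6 + 6*x + C1*exp(-x) + C2*x*exp(-x).
Apply the initial conditions: y(0) = -6 + C1 = 3 and y'(0) = 6 + C2 - C1 = 0. Solving gives C1 = 9, C2 = 3.

y = -6 + 6*x + 9*exp(-x) + 3*x*exp(-x)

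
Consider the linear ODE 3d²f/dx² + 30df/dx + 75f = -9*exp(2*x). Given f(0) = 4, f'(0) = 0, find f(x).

Divide through by 3: f'' + 10f' + 25f = -3*exp(2*x).
Characteristic equation r² + 10r + 25 = 0 has discriminant (10)² - 4·(25) = 0, so r = -5 is a repeated root.
Hence f_h = (C1 + C2*x)*exp(-5*x).
Try f_p = A*exp(2*x). Substituting into the equation and dividing by exp(2*x) gives A = -3/49, so f_p = -3*exp(2*x)/49.
General solution: f = -3*exp(2*x)/49 + C1*exp(-5*x) + C2*x*exp(-5*x).
Apply the initial conditions: f(0) = -3/49 + C1 = 4 and f'(0) = -6/49 + C2 - 5*C1 = 0. Solving gives C1 = 199/49, C2 = 143/7.

f = -3*exp(2*x)/49 + 199*exp(-5*x)/49 + 143*x*exp(-5*x)/7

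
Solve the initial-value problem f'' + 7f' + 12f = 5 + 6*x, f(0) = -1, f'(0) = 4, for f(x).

f = 1/8 + x/2 - exp(-3*x) - exp(-4*x)/8

Characteristic equation r² + 7r + 12 = 0 factors as (r + 3)(r + 4) = 0, so r = -3, -4.
Hence f_h = C1*exp(-3*x) + C2*exp(-4*x).
For the particular solution try f_p = A0 + A1*x. Substituting and matching coefficients of each power of x gives A0 = 1/8, A1 = 1/2, so f_p = 1/8 + x/2.
General solution: f = 1/8 + x/2 + C1*exp(-3*x) + C2*exp(-4*x).
Apply the initial conditions: f(0) = 1/8 + C1 + C2 = -1 and f'(0) = 1/2 - 4*C2 - 3*C1 = 4. Solving gives C1 = -1, C2 = -1/8.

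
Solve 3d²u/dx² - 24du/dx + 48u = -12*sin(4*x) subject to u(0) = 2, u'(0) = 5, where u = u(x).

u = -cos(4*x)/8 + 17*exp(4*x)/8 - 7*x*exp(4*x)/2

Divide through by 3: u'' - 8u' + 16u = -4*sin(4*x).
Characteristic equation r² - 8r + 16 = 0 has discriminant (-8)² - 4·(16) = 0, so r = 4 is a repeated root.
Hence u_h = (C1 + C2*x)*exp(4*x).
Try u_p = A*cos(4*x) + B*sin(4*x). Substituting and equating the coefficients of cos(4x) and sin(4x) gives A = -1/8, B = 0, so u_p = -cos(4*x)/8.
General solution: u = -cos(4*x)/8 + C1*exp(4*x) + C2*x*exp(4*x).
Apply the initial conditions: u(0) = -1/8 + C1 = 2 and u'(0) = C2 + 4*C1 = 5. Solving gives C1 = 17/8, C2 = -7/2.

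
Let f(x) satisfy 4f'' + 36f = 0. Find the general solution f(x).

f = C1*cos(3*x) + C2*sin(3*x)

Divide through by 4: f'' + 9f = 0.
Characteristic equation r² + 9 = 0 has discriminant (0)² - 4·(9) = -36 < 0, so r = ± 3i.
Hence f_h = C1*cos(3*x) + C2*sin(3*x).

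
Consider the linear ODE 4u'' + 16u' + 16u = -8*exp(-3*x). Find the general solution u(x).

Divide through by 4: u'' + 4u' + 4u = -2*exp(-3*x).
Characteristic equation r² + 4r + 4 = 0 has discriminant (4)² - 4·(4) = 0, so r = -2 is a repeated root.
Hence u_h = (C1 + C2*x)*exp(-2*x).
Try u_p = A*exp(-3*x). Substituting into the equation and dividing by exp(-3*x) gives A = -2, so u_p = -2*exp(-3*x).

u = -2*exp(-3*x) + C1*exp(-2*x) + C2*x*exp(-2*x)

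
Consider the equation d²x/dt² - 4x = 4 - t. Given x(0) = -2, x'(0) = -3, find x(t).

Characteristic equation r² - 4 = 0 factors as (r + 2)(r - 2) = 0, so r = -2, 2.
Hence x_h = C1*exp(-2*t) + C2*exp(2*t).
For the particular solution try x_p = A0 + A1*t. Substituting and matching coefficients of each power of t gives A0 = -1, A1 = 1/4, so x_p = -1 + t/4.
General solution: x = -1 + t/4 + C1*exp(-2*t) + C2*exp(2*t).
Apply the initial conditions: x(0) = -1 + C1 + C2 = -2 and x'(0) = 1/4 - 2*C1 + 2*C2 = -3. Solving gives C1 = 5/16, C2 = -21/16.

x = -1 - 21*exp(2*t)/16 + t/4 + 5*exp(-2*t)/16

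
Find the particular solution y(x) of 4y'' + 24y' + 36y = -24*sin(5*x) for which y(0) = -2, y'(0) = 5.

Divide through by 4: y'' + 6y' + 9y = -6*sin(5*x).
Characteristic equation r² + 6r + 9 = 0 has discriminant (6)² - 4·(9) = 0, so r = -3 is a repeated root.
Hence y_h = (C1 + C2*x)*exp(-3*x).
Try y_p = A*cos(5*x) + B*sin(5*x). Substituting and equating the coefficients of cos(5x) and sin(5x) gives A = 45/289, B = 24/289, so y_p = 24*sin(5*x)/289 + 45*cos(5*x)/289.
General solution: y = 24*sin(5*x)/289 + 45*cos(5*x)/289 + C1*exp(-3*x) + C2*x*exp(-3*x).
Apply the initial conditions: y(0) = 45/289 + C1 = -2 and y'(0) = 120/289 + C2 - 3*C1 = 5. Solving gives C1 = -623/289, C2 = -32/17.

y = -623*exp(-3*x)/289 + 24*sin(5*x)/289 + 45*cos(5*x)/289 - 32*x*exp(-3*x)/17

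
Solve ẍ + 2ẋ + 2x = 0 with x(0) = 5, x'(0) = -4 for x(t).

x = exp(-t)*sin(t) + 5*cos(t)*exp(-t)

Characteristic equation r² + 2r + 2 = 0 has discriminant (2)² - 4·(2) = -4 < 0, so r = -1 ± i.
Hence x_h = C1*cos(t)*exp(-t) + C2*exp(-t)*sin(t).
Apply the initial conditions: x(0) = C1 = 5 and x'(0) = C2 - C1 = -4. Solving gives C1 = 5, C2 = 1.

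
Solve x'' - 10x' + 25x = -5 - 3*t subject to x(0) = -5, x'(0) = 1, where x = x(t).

Characteristic equation r² - 10r + 25 = 0 has discriminant (-10)² - 4·(25) = 0, so r = 5 is a repeated root.
Hence x_h = (C1 + C2*t)*exp(5*t).
For the particular solution try x_p = A0 + A1*t. Substituting and matching coefficients of each power of t gives A0 = -31/125, A1 = -3/25, so x_p = -31/125 - 3*t/25.
General solution: x = -31/125 - 3*t/25 + C1*exp(5*t) + C2*t*exp(5*t).
Apply the initial conditions: x(0) = -31/125 + C1 = -5 and x'(0) = -3/25 + C2 + 5*C1 = 1. Solving gives C1 = -594/125, C2 = 622/25.

x = -31/125 - 594*exp(5*t)/125 - 3*t/25 + 622*t*exp(5*t)/25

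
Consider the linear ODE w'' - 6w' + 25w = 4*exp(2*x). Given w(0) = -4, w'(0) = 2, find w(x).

w = 4*exp(2*x)/17 - 72*cos(4*x)*exp(3*x)/17 + 121*exp(3*x)*sin(4*x)/34

Characteristic equation r² - 6r + 25 = 0 has discriminant (-6)² - 4·(25) = -64 < 0, so r = 3 ± 4i.
Hence w_h = C1*cos(4*x)*exp(3*x) + C2*exp(3*x)*sin(4*x).
Try w_p = A*exp(2*x). Substituting into the equation and dividing by exp(2*x) gives A = 4/17, so w_p = 4*exp(2*x)/17.
General solution: w = 4*exp(2*x)/17 + C1*cos(4*x)*exp(3*x) + C2*exp(3*x)*sin(4*x).
Apply the initial conditions: w(0) = 4/17 + C1 = -4 and w'(0) = 8/17 + 3*C1 + 4*C2 = 2. Solving gives C1 = -72/17, C2 = 121/34.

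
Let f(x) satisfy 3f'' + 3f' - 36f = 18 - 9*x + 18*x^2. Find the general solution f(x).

Divide through by 3: f'' + f' - 12f = 6 - 3*x + 6*x^2.
Characteristic equation r² + r - 12 = 0 factors as (r + 4)(r - 3) = 0, so r = -4, 3.
Hence f_h = C1*exp(-4*x) + C2*exp(3*x).
For the particular solution try f_p = A0 + A1*x + A2*x^2. Substituting and matching coefficients of each power of x gives A0 = -41/72, A1 = 1/6, A2 = -1/2, so f_p = -41/72 - x^2/2 + x/6.

f = -41/72 - x**2/2 + x/6 + C1*exp(-4*x) + C2*exp(3*x)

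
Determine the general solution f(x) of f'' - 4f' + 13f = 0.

Characteristic equation r² - 4r + 13 = 0 has discriminant (-4)² - 4·(13) = -36 < 0, so r = 2 ± 3i.
Hence f_h = C1*cos(3*x)*exp(2*x) + C2*exp(2*x)*sin(3*x).

f = C1*cos(3*x)*exp(2*x) + C2*exp(2*x)*sin(3*x)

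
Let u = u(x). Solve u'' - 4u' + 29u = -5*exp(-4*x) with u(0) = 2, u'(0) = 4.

Characteristic equation r² - 4r + 29 = 0 has discriminant (-4)² - 4·(29) = -100 < 0, so r = 2 ± 5i.
Hence u_h = C1*cos(5*x)*exp(2*x) + C2*exp(2*x)*sin(5*x).
Try u_p = A*exp(-4*x). Substituting into the equation and dividing by exp(-4*x) gives A = -5/61, so u_p = -5*exp(-4*x)/61.
General solution: u = -5*exp(-4*x)/61 + C1*cos(5*x)*exp(2*x) + C2*exp(2*x)*sin(5*x).
Apply the initial conditions: u(0) = -5/61 + C1 = 2 and u'(0) = 20/61 + 2*C1 + 5*C2 = 4. Solving gives C1 = 127/61, C2 = -6/61.

u = -5*exp(-4*x)/61 - 6*exp(2*x)*sin(5*x)/61 + 127*cos(5*x)*exp(2*x)/61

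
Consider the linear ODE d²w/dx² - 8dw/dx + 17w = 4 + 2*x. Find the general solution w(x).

Characteristic equation r² - 8r + 17 = 0 has discriminant (-8)² - 4·(17) = -4 < 0, so r = 4 ± i.
Hence w_h = C1*cos(x)*exp(4*x) + C2*exp(4*x)*sin(x).
For the particular solution try w_p = A0 + A1*x. Substituting and matching coefficients of each power of x gives A0 = 84/289, A1 = 2/17, so w_p = 84/289 + 2*x/17.

w = 84/289 + 2*x/17 + C1*cos(x)*exp(4*x) + C2*exp(4*x)*sin(x)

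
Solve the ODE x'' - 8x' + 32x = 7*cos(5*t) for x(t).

x = -280*sin(5*t)/1649 + 49*cos(5*t)/1649 + C1*cos(4*t)*exp(4*t) + C2*exp(4*t)*sin(4*t)

Characteristic equation r² - 8r + 32 = 0 has discriminant (-8)² - 4·(32) = -64 < 0, so r = 4 ± 4i.
Hence x_h = C1*cos(4*t)*exp(4*t) + C2*exp(4*t)*sin(4*t).
Try x_p = A*cos(5*t) + B*sin(5*t). Substituting and equating the coefficients of cos(5t) and sin(5t) gives A = 49/1649, B = -280/1649, so x_p = -280*sin(5*t)/1649 + 49*cos(5*t)/1649.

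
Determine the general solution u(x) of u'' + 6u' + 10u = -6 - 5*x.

Characteristic equation r² + 6r + 10 = 0 has discriminant (6)² - 4·(10) = -4 < 0, so r = -3 ± i.
Hence u_h = C1*cos(x)*exp(-3*x) + C2*exp(-3*x)*sin(x).
For the particular solution try u_p = A0 + A1*x. Substituting and matching coefficients of each power of x gives A0 = -3/10, A1 = -1/2, so u_p = -3/10 - x/2.

u = -3/10 - x/2 + C1*cos(x)*exp(-3*x) + C2*exp(-3*x)*sin(x)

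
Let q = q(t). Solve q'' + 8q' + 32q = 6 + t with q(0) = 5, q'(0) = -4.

q = 23/128 + t/32 + 61*exp(-4*t)*sin(4*t)/16 + 617*cos(4*t)*exp(-4*t)/128

Characteristic equation r² + 8r + 32 = 0 has discriminant (8)² - 4·(32) = -64 < 0, so r = -4 ± 4i.
Hence q_h = C1*cos(4*t)*exp(-4*t) + C2*exp(-4*t)*sin(4*t).
For the particular solution try q_p = A0 + A1*t. Substituting and matching coefficients of each power of t gives A0 = 23/128, A1 = 1/32, so q_p = 23/128 + t/32.
General solution: q = 23/128 + t/32 + C1*cos(4*t)*exp(-4*t) + C2*exp(-4*t)*sin(4*t).
Apply the initial conditions: q(0) = 23/128 + C1 = 5 and q'(0) = 1/32 - 4*C1 + 4*C2 = -4. Solving gives C1 = 617/128, C2 = 61/16.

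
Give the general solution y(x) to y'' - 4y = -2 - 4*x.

Characteristic equation r² - 4 = 0 factors as (r + 2)(r - 2) = 0, so r = -2, 2.
Hence y_h = C1*exp(-2*x) + C2*exp(2*x).
For the particular solution try y_p = A0 + A1*x. Substituting and matching coefficients of each power of x gives A0 = 1/2, A1 = 1, so y_p = 1/2 + x.

y = 1/2 + x + C1*exp(-2*x) + C2*exp(2*x)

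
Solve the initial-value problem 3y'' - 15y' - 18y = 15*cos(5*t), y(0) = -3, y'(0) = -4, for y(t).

y = -397*exp(6*t)/427 - 359*exp(-t)/182 - 155*cos(5*t)/1586 - 125*sin(5*t)/1586

Divide through by 3: y'' - 5y' - 6y = 5*cos(5*t).
Characteristic equation r² - 5r - 6 = 0 factors as (r - 6)(r + 1) = 0, so r = 6, -1.
Hence y_h = C1*exp(6*t) + C2*exp(-t).
Try y_p = A*cos(5*t) + B*sin(5*t). Substituting and equating the coefficients of cos(5t) and sin(5t) gives A = -155/1586, B = -125/1586, so y_p = -155*cos(5*t)/1586 - 125*sin(5*t)/1586.
General solution: y = -155*cos(5*t)/1586 - 125*sin(5*t)/1586 + C1*exp(6*t) + C2*exp(-t).
Apply the initial conditions: y(0) = -155/1586 + C1 + C2 = -3 and y'(0) = -625/1586 - C2 + 6*C1 = -4. Solving gives C1 = -397/427, C2 = -359/182.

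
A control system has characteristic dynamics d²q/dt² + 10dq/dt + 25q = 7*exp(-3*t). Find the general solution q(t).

q = 7*exp(-3*t)/4 + C1*exp(-5*t) + C2*t*exp(-5*t)

Characteristic equation r² + 10r + 25 = 0 has discriminant (10)² - 4·(25) = 0, so r = -5 is a repeated root.
Hence q_h = (C1 + C2*t)*exp(-5*t).
Try q_p = A*exp(-3*t). Substituting into the equation and dividing by exp(-3*t) gives A = 7/4, so q_p = 7*exp(-3*t)/4.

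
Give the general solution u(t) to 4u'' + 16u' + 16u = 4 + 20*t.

Divide through by 4: u'' + 4u' + 4u = 1 + 5*t.
Characteristic equation r² + 4r + 4 = 0 has discriminant (4)² - 4·(4) = 0, so r = -2 is a repeated root.
Hence u_h = (C1 + C2*t)*exp(-2*t).
For the particular solution try u_p = A0 + A1*t. Substituting and matching coefficients of each power of t gives A0 = -1, A1 = 5/4, so u_p = -1 + 5*t/4.

u = -1 + 5*t/4 + C1*exp(-2*t) + C2*t*exp(-2*t)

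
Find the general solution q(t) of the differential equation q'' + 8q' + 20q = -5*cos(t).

Characteristic equation r² + 8r + 20 = 0 has discriminant (8)² - 4·(20) = -16 < 0, so r = -4 ± 2i.
Hence q_h = C1*cos(2*t)*exp(-4*t) + C2*exp(-4*t)*sin(2*t).
Try q_p = A*cos(t) + B*sin(t). Substituting and equating the coefficients of cos(t) and sin(t) gives A = -19/85, B = -8/85, so q_p = -19*cos(t)/85 - 8*sin(t)/85.

q = -19*cos(t)/85 - 8*sin(t)/85 + C1*cos(2*t)*exp(-4*t) + C2*exp(-4*t)*sin(2*t)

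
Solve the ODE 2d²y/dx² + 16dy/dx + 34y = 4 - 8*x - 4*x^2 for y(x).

y = 934/4913 - 36*x/289 - 2*x**2/17 + C1*cos(x)*exp(-4*x) + C2*exp(-4*x)*sin(x)

Divide through by 2: y'' + 8y' + 17y = 2 - 4*x - 2*x^2.
Characteristic equation r² + 8r + 17 = 0 has discriminant (8)² - 4·(17) = -4 < 0, so r = -4 ± i.
Hence y_h = C1*cos(x)*exp(-4*x) + C2*exp(-4*x)*sin(x).
For the particular solution try y_p = A0 + A1*x + A2*x^2. Substituting and matching coefficients of each power of x gives A0 = 934/4913, A1 = -36/289, A2 = -2/17, so y_p = 934/4913 - 36*x/289 - 2*x^2/17.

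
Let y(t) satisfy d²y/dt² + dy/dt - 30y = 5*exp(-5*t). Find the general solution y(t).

y = -exp(-5*t)/2 + C1*exp(5*t) + C2*exp(-6*t)

Characteristic equation r² + r - 30 = 0 factors as (r - 5)(r + 6) = 0, so r = 5, -6.
Hence y_h = C1*exp(5*t) + C2*exp(-6*t).
Try y_p = A*exp(-5*t). Substituting into the equation and dividing by exp(-5*t) gives A = -1/2, so y_p = -exp(-5*t)/2.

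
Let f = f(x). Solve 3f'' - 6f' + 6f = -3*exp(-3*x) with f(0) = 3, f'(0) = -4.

Divide through by 3: f'' - 2f' + 2f = -exp(-3*x).
Characteristic equation r² - 2r + 2 = 0 has discriminant (-2)² - 4·(2) = -4 < 0, so r = 1 ± i.
Hence f_h = C1*cos(x)*exp(x) + C2*exp(x)*sin(x).
Try f_p = A*exp(-3*x). Substituting into the equation and dividing by exp(-3*x) gives A = -1/17, so f_p = -exp(-3*x)/17.
General solution: f = -exp(-3*x)/17 + C1*cos(x)*exp(x) + C2*exp(x)*sin(x).
Apply the initial conditions: f(0) = -1/17 + C1 = 3 and f'(0) = 3/17 + C1 + C2 = -4. Solving gives C1 = 52/17, C2 = -123/17.

f = -exp(-3*x)/17 - 123*exp(x)*sin(x)/17 + 52*cos(x)*exp(x)/17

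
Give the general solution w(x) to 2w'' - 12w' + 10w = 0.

w = C1*exp(x) + C2*exp(5*x)

Divide through by 2: w'' - 6w' + 5w = 0.
Characteristic equation r² - 6r + 5 = 0 factors as (r - 1)(r - 5) = 0, so r = 1, 5.
Hence w_h = C1*exp(x) + C2*exp(5*x).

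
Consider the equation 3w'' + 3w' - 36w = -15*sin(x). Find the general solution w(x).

w = cos(x)/34 + 13*sin(x)/34 + C1*exp(-4*x) + C2*exp(3*x)

Divide through by 3: w'' + w' - 12w = -5*sin(x).
Characteristic equation r² + r - 12 = 0 factors as (r + 4)(r - 3) = 0, so r = -4, 3.
Hence w_h = C1*exp(-4*x) + C2*exp(3*x).
Try w_p = A*cos(x) + B*sin(x). Substituting and equating the coefficients of cos(x) and sin(x) gives A = 1/34, B = 13/34, so w_p = cos(x)/34 + 13*sin(x)/34.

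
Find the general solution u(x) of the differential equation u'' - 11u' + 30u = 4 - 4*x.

u = 19/225 - 2*x/15 + C1*exp(5*x) + C2*exp(6*x)

Characteristic equation r² - 11r + 30 = 0 factors as (r - 5)(r - 6) = 0, so r = 5, 6.
Hence u_h = C1*exp(5*x) + C2*exp(6*x).
For the particular solution try u_p = A0 + A1*x. Substituting and matching coefficients of each power of x gives A0 = 19/225, A1 = -2/15, so u_p = 19/225 - 2*x/15.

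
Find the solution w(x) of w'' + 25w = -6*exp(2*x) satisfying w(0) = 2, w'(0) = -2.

Characteristic equation r² + 25 = 0 has discriminant (0)² - 4·(25) = -100 < 0, so r = ± 5i.
Hence w_h = C1*cos(5*x) + C2*sin(5*x).
Try w_p = A*exp(2*x). Substituting into the equation and dividing by exp(2*x) gives A = -6/29, so w_p = -6*exp(2*x)/29.
General solution: w = -6*exp(2*x)/29 + C1*cos(5*x) + C2*sin(5*x).
Apply the initial conditions: w(0) = -6/29 + C1 = 2 and w'(0) = -12/29 + 5*C2 = -2. Solving gives C1 = 64/29, C2 = -46/145.

w = -46*sin(5*x)/145 - 6*exp(2*x)/29 + 64*cos(5*x)/29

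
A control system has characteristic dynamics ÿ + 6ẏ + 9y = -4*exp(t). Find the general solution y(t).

y = -exp(t)/4 + C1*exp(-3*t) + C2*t*exp(-3*t)

Characteristic equation r² + 6r + 9 = 0 has discriminant (6)² - 4·(9) = 0, so r = -3 is a repeated root.
Hence y_h = (C1 + C2*t)*exp(-3*t).
Try y_p = A*exp(t). Substituting into the equation and dividing by exp(t) gives A = -1/4, so y_p = -exp(t)/4.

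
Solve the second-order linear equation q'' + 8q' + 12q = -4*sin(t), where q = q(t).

Characteristic equation r² + 8r + 12 = 0 factors as (r + 2)(r + 6) = 0, so r = -2, -6.
Hence q_h = C1*exp(-2*t) + C2*exp(-6*t).
Try q_p = A*cos(t) + B*sin(t). Substituting and equating the coefficients of cos(t) and sin(t) gives A = 32/185, B = -44/185, so q_p = -44*sin(t)/185 + 32*cos(t)/185.

q = -44*sin(t)/185 + 32*cos(t)/185 + C1*exp(-2*t) + C2*exp(-6*t)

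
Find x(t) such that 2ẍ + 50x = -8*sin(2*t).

x = -4*sin(2*t)/21 + C1*cos(5*t) + C2*sin(5*t)

Divide through by 2: x'' + 25x = -4*sin(2*t).
Characteristic equation r² + 25 = 0 has discriminant (0)² - 4·(25) = -100 < 0, so r = ± 5i.
Hence x_h = C1*cos(5*t) + C2*sin(5*t).
Try x_p = A*cos(2*t) + B*sin(2*t). Substituting and equating the coefficients of cos(2t) and sin(2t) gives A = 0, B = -4/21, so x_p = -4*sin(2*t)/21.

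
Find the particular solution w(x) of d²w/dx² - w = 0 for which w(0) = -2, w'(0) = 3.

Characteristic equation r² - 1 = 0 factors as (r - 1)(r + 1) = 0, so r = 1, -1.
Hence w_h = C1*exp(x) + C2*exp(-x).
Apply the initial conditions: w(0) = C1 + C2 = -2 and w'(0) = C1 - C2 = 3. Solving gives C1 = 1/2, C2 = -5/2.

w = exp(x)/2 - 5*exp(-x)/2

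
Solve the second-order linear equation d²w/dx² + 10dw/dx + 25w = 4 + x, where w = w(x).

Characteristic equation r² + 10r + 25 = 0 has discriminant (10)² - 4·(25) = 0, so r = -5 is a repeated root.
Hence w_h = (C1 + C2*x)*exp(-5*x).
For the particular solution try w_p = A0 + A1*x. Substituting and matching coefficients of each power of x gives A0 = 18/125, A1 = 1/25, so w_p = 18/125 + x/25.

w = 18/125 + x/25 + C1*exp(-5*x) + C2*x*exp(-5*x)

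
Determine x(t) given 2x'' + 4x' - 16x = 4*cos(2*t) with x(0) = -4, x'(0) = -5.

x = -41*exp(2*t)/12 - 13*exp(-4*t)/30 - 3*cos(2*t)/20 + sin(2*t)/20

Divide through by 2: x'' + 2x' - 8x = 2*cos(2*t).
Characteristic equation r² + 2r - 8 = 0 factors as (r + 4)(r - 2) = 0, so r = -4, 2.
Hence x_h = C1*exp(-4*t) + C2*exp(2*t).
Try x_p = A*cos(2*t) + B*sin(2*t). Substituting and equating the coefficients of cos(2t) and sin(2t) gives A = -3/20, B = 1/20, so x_p = -3*cos(2*t)/20 + sin(2*t)/20.
General solution: x = -3*cos(2*t)/20 + sin(2*t)/20 + C1*exp(-4*t) + C2*exp(2*t).
Apply the initial conditions: x(0) = -3/20 + C1 + C2 = -4 and x'(0) = 1/10 - 4*C1 + 2*C2 = -5. Solving gives C1 = -13/30, C2 = -41/12.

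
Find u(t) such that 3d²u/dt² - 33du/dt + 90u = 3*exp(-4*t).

Divide through by 3: u'' - 11u' + 30u = exp(-4*t).
Characteristic equation r² - 11r + 30 = 0 factors as (r - 5)(r - 6) = 0, so r = 5, 6.
Hence u_h = C1*exp(5*t) + C2*exp(6*t).
Try u_p = A*exp(-4*t). Substituting into the equation and dividing by exp(-4*t) gives A = 1/90, so u_p = exp(-4*t)/90.

u = exp(-4*t)/90 + C1*exp(5*t) + C2*exp(6*t)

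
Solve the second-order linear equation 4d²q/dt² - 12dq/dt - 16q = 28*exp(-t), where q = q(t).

q = C1*exp(-t) + C2*exp(4*t) - 7*t*exp(-t)/5

Divide through by 4: q'' - 3q' - 4q = 7*exp(-t).
Characteristic equation r² - 3r - 4 = 0 factors as (r + 1)(r - 4) = 0, so r = -1, 4.
Hence q_h = C1*exp(-t) + C2*exp(4*t).
Since exp(-t) solves the homogeneous equation (r = -1 is a root of multiplicity 1), multiply the trial by t. Try q_p = A*t*exp(-t). Substituting into the equation and dividing by exp(-t) gives A = -7/5, so q_p = -7*t*exp(-t)/5.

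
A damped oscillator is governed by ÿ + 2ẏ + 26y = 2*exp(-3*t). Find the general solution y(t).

y = 2*exp(-3*t)/29 + C1*cos(5*t)*exp(-t) + C2*exp(-t)*sin(5*t)

Characteristic equation r² + 2r + 26 = 0 has discriminant (2)² - 4·(26) = -100 < 0, so r = -1 ± 5i.
Hence y_h = C1*cos(5*t)*exp(-t) + C2*exp(-t)*sin(5*t).
Try y_p = A*exp(-3*t). Substituting into the equation and dividing by exp(-3*t) gives A = 2/29, so y_p = 2*exp(-3*t)/29.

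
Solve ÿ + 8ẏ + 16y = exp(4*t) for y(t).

Characteristic equation r² + 8r + 16 = 0 has discriminant (8)² - 4·(16) = 0, so r = -4 is a repeated root.
Hence y_h = (C1 + C2*t)*exp(-4*t).
Try y_p = A*exp(4*t). Substituting into the equation and dividing by exp(4*t) gives A = 1/64, so y_p = exp(4*t)/64.

y = exp(4*t)/64 + C1*exp(-4*t) + C2*t*exp(-4*t)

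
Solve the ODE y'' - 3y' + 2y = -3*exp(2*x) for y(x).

Characteristic equation r² - 3r + 2 = 0 factors as (r - 2)(r - 1) = 0, so r = 2, 1.
Hence y_h = C1*exp(2*x) + C2*exp(x).
Since exp(2*x) solves the homogeneous equation (r = 2 is a root of multiplicity 1), multiply the trial by x. Try y_p = A*x*exp(2*x). Substituting into the equation and dividing by exp(2*x) gives A = -3, so y_p = -3*x*exp(2*x).

y = C1*exp(2*x) + C2*exp(x) - 3*x*exp(2*x)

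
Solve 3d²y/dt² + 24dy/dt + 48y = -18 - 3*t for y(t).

Divide through by 3: y'' + 8y' + 16y = -6 - t.
Characteristic equation r² + 8r + 16 = 0 has discriminant (8)² - 4·(16) = 0, so r = -4 is a repeated root.
Hence y_h = (C1 + C2*t)*exp(-4*t).
For the particular solution try y_p = A0 + A1*t. Substituting and matching coefficients of each power of t gives A0 = -11/32, A1 = -1/16, so y_p = -11/32 - t/16.

y = -11/32 - t/16 + C1*exp(-4*t) + C2*t*exp(-4*t)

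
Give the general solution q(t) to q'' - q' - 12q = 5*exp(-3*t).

Characteristic equation r² - r - 12 = 0 factors as (r + 3)(r - 4) = 0, so r = -3, 4.
Hence q_h = C1*exp(-3*t) + C2*exp(4*t).
Since exp(-3*t) solves the homogeneous equation (r = -3 is a root of multiplicity 1), multiply the trial by t. Try q_p = A*t*exp(-3*t). Substituting into the equation and dividing by exp(-3*t) gives A = -5/7, so q_p = -5*t*exp(-3*t)/7.

q = C1*exp(-3*t) + C2*exp(4*t) - 5*t*exp(-3*t)/7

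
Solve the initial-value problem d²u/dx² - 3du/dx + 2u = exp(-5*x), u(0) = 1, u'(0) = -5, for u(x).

u = -41*exp(2*x)/7 + exp(-5*x)/42 + 41*exp(x)/6

Characteristic equation r² - 3r + 2 = 0 factors as (r - 1)(r - 2) = 0, so r = 1, 2.
Hence u_h = C1*exp(x) + C2*exp(2*x).
Try u_p = A*exp(-5*x). Substituting into the equation and dividing by exp(-5*x) gives A = 1/42, so u_p = exp(-5*x)/42.
General solution: u = exp(-5*x)/42 + C1*exp(x) + C2*exp(2*x).
Apply the initial conditions: u(0) = 1/42 + C1 + C2 = 1 and u'(0) = -5/42 + C1 + 2*C2 = -5. Solving gives C1 = 41/6, C2 = -41/7.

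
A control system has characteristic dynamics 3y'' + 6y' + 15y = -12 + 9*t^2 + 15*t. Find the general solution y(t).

y = -156/125 + 3*t**2/5 + 13*t/25 + C1*cos(2*t)*exp(-t) + C2*exp(-t)*sin(2*t)

Divide through by 3: y'' + 2y' + 5y = -4 + 3*t^2 + 5*t.
Characteristic equation r² + 2r + 5 = 0 has discriminant (2)² - 4·(5) = -16 < 0, so r = -1 ± 2i.
Hence y_h = C1*cos(2*t)*exp(-t) + C2*exp(-t)*sin(2*t).
For the particular solution try y_p = A0 + A1*t + A2*t^2. Substituting and matching coefficients of each power of t gives A0 = -156/125, A1 = 13/25, A2 = 3/5, so y_p = -156/125 + 3*t^2/5 + 13*t/25.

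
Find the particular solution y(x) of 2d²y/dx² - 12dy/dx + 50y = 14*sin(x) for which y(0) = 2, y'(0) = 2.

y = 7*cos(x)/102 + 14*sin(x)/51 - 415*exp(3*x)*sin(4*x)/408 + 197*cos(4*x)*exp(3*x)/102

Divide through by 2: y'' - 6y' + 25y = 7*sin(x).
Characteristic equation r² - 6r + 25 = 0 has discriminant (-6)² - 4·(25) = -64 < 0, so r = 3 ± 4i.
Hence y_h = C1*cos(4*x)*exp(3*x) + C2*exp(3*x)*sin(4*x).
Try y_p = A*cos(x) + B*sin(x). Substituting and equating the coefficients of cos(x) and sin(x) gives A = 7/102, B = 14/51, so y_p = 7*cos(x)/102 + 14*sin(x)/51.
General solution: y = 7*cos(x)/102 + 14*sin(x)/51 + C1*cos(4*x)*exp(3*x) + C2*exp(3*x)*sin(4*x).
Apply the initial conditions: y(0) = 7/102 + C1 = 2 and y'(0) = 14/51 + 3*C1 + 4*C2 = 2. Solving gives C1 = 197/102, C2 = -415/408.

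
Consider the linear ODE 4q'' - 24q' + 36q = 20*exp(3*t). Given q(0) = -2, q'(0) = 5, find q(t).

Divide through by 4: q'' - 6q' + 9q = 5*exp(3*t).
Characteristic equation r² - 6r + 9 = 0 has discriminant (-6)² - 4·(9) = 0, so r = 3 is a repeated root.
Hence q_h = (C1 + C2*t)*exp(3*t).
Since exp(3*t) solves the homogeneous equation (r = 3 is a root of multiplicity 2), multiply the trial by t^2. Try q_p = A*t^2*exp(3*t). Substituting into the equation and dividing by exp(3*t) gives A = 5/2, so q_p = 5*t^2*exp(3*t)/2.
General solution: q = C1*exp(3*t) + 5*t^2*exp(3*t)/2 + C2*t*exp(3*t).
Apply the initial conditions: q(0) = C1 = -2 and q'(0) = C2 + 3*C1 = 5. Solving gives C1 = -2, C2 = 11.

q = -2*exp(3*t) + 11*t*exp(3*t) + 5*t**2*exp(3*t)/2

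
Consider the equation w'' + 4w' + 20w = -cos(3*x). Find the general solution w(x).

Characteristic equation r² + 4r + 20 = 0 has discriminant (4)² - 4·(20) = -64 < 0, so r = -2 ± 4i.
Hence w_h = C1*cos(4*x)*exp(-2*x) + C2*exp(-2*x)*sin(4*x).
Try w_p = A*cos(3*x) + B*sin(3*x). Substituting and equating the coefficients of cos(3x) and sin(3x) gives A = -11/265, B = -12/265, so w_p = -12*sin(3*x)/265 - 11*cos(3*x)/265.

w = -12*sin(3*x)/265 - 11*cos(3*x)/265 + C1*cos(4*x)*exp(-2*x) + C2*exp(-2*x)*sin(4*x)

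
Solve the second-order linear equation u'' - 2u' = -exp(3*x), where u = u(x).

Characteristic equation r² - 2r = 0 factors as (r - 2)r = 0, so r = 2, 0.
Hence u_h = C1*exp(2*x) + C2.
Try u_p = A*exp(3*x). Substituting into the equation and dividing by exp(3*x) gives A = -1/3, so u_p = -exp(3*x)/3.

u = C2 - exp(3*x)/3 + C1*exp(2*x)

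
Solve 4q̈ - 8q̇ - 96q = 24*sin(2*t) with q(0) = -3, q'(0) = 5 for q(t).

q = -67*exp(6*t)/100 - 59*exp(-4*t)/25 - 21*sin(2*t)/100 + 3*cos(2*t)/100

Divide through by 4: q'' - 2q' - 24q = 6*sin(2*t).
Characteristic equation r² - 2r - 24 = 0 factors as (r - 6)(r + 4) = 0, so r = 6, -4.
Hence q_h = C1*exp(6*t) + C2*exp(-4*t).
Try q_p = A*cos(2*t) + B*sin(2*t). Substituting and equating the coefficients of cos(2t) and sin(2t) gives A = 3/100, B = -21/100, so q_p = -21*sin(2*t)/100 + 3*cos(2*t)/100.
General solution: q = -21*sin(2*t)/100 + 3*cos(2*t)/100 + C1*exp(6*t) + C2*exp(-4*t).
Apply the initial conditions: q(0) = 3/100 + C1 + C2 = -3 and q'(0) = -21/50 - 4*C2 + 6*C1 = 5. Solving gives C1 = -67/100, C2 = -59/25.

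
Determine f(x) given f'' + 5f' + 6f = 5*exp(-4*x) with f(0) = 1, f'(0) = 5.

Characteristic equation r² + 5r + 6 = 0 factors as (r + 2)(r + 3) = 0, so r = -2, -3.
Hence f_h = C1*exp(-2*x) + C2*exp(-3*x).
Try f_p = A*exp(-4*x). Substituting into the equation and dividing by exp(-4*x) gives A = 5/2, so f_p = 5*exp(-4*x)/2.
General solution: f = 5*exp(-4*x)/2 + C1*exp(-2*x) + C2*exp(-3*x).
Apply the initial conditions: f(0) = 5/2 + C1 + C2 = 1 and f'(0) = -10 - 3*C2 - 2*C1 = 5. Solving gives C1 = 21/2, C2 = -12.

f = -12*exp(-3*x) + 5*exp(-4*x)/2 + 21*exp(-2*x)/2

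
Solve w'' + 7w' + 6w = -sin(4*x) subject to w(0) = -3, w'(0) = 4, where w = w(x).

w = -242*exp(-x)/85 - 12*exp(-6*x)/65 + 5*sin(4*x)/442 + 7*cos(4*x)/221

Characteristic equation r² + 7r + 6 = 0 factors as (r + 6)(r + 1) = 0, so r = -6, -1.
Hence w_h = C1*exp(-6*x) + C2*exp(-x).
Try w_p = A*cos(4*x) + B*sin(4*x). Substituting and equating the coefficients of cos(4x) and sin(4x) gives A = 7/221, B = 5/442, so w_p = 5*sin(4*x)/442 + 7*cos(4*x)/221.
General solution: w = 5*sin(4*x)/442 + 7*cos(4*x)/221 + C1*exp(-6*x) + C2*exp(-x).
Apply the initial conditions: w(0) = 7/221 + C1 + C2 = -3 and w'(0) = 10/221 - C2 - 6*C1 = 4. Solving gives C1 = -12/65, C2 = -242/85.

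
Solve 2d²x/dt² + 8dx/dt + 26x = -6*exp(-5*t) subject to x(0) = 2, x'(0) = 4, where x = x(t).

Divide through by 2: x'' + 4x' + 13x = -3*exp(-5*t).
Characteristic equation r² + 4r + 13 = 0 has discriminant (4)² - 4·(13) = -36 < 0, so r = -2 ± 3i.
Hence x_h = C1*cos(3*t)*exp(-2*t) + C2*exp(-2*t)*sin(3*t).
Try x_p = A*exp(-5*t). Substituting into the equation and dividing by exp(-5*t) gives A = -1/6, so x_p = -exp(-5*t)/6.
General solution: x = -exp(-5*t)/6 + C1*cos(3*t)*exp(-2*t) + C2*exp(-2*t)*sin(3*t).
Apply the initial conditions: x(0) = -1/6 + C1 = 2 and x'(0) = 5/6 - 2*C1 + 3*C2 = 4. Solving gives C1 = 13/6, C2 = 5/2.

x = -exp(-5*t)/6 + 5*exp(-2*t)*sin(3*t)/2 + 13*cos(3*t)*exp(-2*t)/6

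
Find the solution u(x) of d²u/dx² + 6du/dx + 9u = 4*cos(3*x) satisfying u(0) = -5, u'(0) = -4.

Characteristic equation r² + 6r + 9 = 0 has discriminant (6)² - 4·(9) = 0, so r = -3 is a repeated root.
Hence u_h = (C1 + C2*x)*exp(-3*x).
Try u_p = A*cos(3*x) + B*sin(3*x). Substituting and equating the coefficients of cos(3x) and sin(3x) gives A = 0, B = 2/9, so u_p = 2*sin(3*x)/9.
General solution: u = 2*sin(3*x)/9 + C1*exp(-3*x) + C2*x*exp(-3*x).
Apply the initial conditions: u(0) = C1 = -5 and u'(0) = 2/3 + C2 - 3*C1 = -4. Solving gives C1 = -5, C2 = -59/3.

u = -5*exp(-3*x) + 2*sin(3*x)/9 - 59*x*exp(-3*x)/3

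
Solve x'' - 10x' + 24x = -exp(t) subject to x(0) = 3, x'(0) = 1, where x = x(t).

x = -28*exp(6*t)/5 - exp(t)/15 + 26*exp(4*t)/3

Characteristic equation r² - 10r + 24 = 0 factors as (r - 4)(r - 6) = 0, so r = 4, 6.
Hence x_h = C1*exp(4*t) + C2*exp(6*t).
Try x_p = A*exp(t). Substituting into the equation and dividing by exp(t) gives A = -1/15, so x_p = -exp(t)/15.
General solution: x = -exp(t)/15 + C1*exp(4*t) + C2*exp(6*t).
Apply the initial conditions: x(0) = -1/15 + C1 + C2 = 3 and x'(0) = -1/15 + 4*C1 + 6*C2 = 1. Solving gives C1 = 26/3, C2 = -28/5.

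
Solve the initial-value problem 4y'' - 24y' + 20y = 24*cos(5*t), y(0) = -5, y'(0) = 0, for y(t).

Divide through by 4: y'' - 6y' + 5y = 6*cos(5*t).
Characteristic equation r² - 6r + 5 = 0 factors as (r - 1)(r - 5) = 0, so r = 1, 5.
Hence y_h = C1*exp(t) + C2*exp(5*t).
Try y_p = A*cos(5*t) + B*sin(5*t). Substituting and equating the coefficients of cos(5t) and sin(5t) gives A = -6/65, B = -9/65, so y_p = -9*sin(5*t)/65 - 6*cos(5*t)/65.
General solution: y = -9*sin(5*t)/65 - 6*cos(5*t)/65 + C1*exp(t) + C2*exp(5*t).
Apply the initial conditions: y(0) = -6/65 + C1 + C2 = -5 and y'(0) = -9/13 + C1 + 5*C2 = 0. Solving gives C1 = -82/13, C2 = 7/5.

y = -82*exp(t)/13 - 9*sin(5*t)/65 - 6*cos(5*t)/65 + 7*exp(5*t)/5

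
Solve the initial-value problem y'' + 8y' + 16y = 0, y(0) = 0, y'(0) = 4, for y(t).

y = 4*t*exp(-4*t)

Characteristic equation r² + 8r + 16 = 0 has discriminant (8)² - 4·(16) = 0, so r = -4 is a repeated root.
Hence y_h = (C1 + C2*t)*exp(-4*t).
Apply the initial conditions: y(0) = C1 = 0 and y'(0) = C2 - 4*C1 = 4. Solving gives C1 = 0, C2 = 4.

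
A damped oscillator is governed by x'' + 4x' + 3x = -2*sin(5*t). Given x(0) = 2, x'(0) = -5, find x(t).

x = 4*exp(-t)/13 + 10*cos(5*t)/221 + 11*sin(5*t)/221 + 28*exp(-3*t)/17

Characteristic equation r² + 4r + 3 = 0 factors as (r + 3)(r + 1) = 0, so r = -3, -1.
Hence x_h = C1*exp(-3*t) + C2*exp(-t).
Try x_p = A*cos(5*t) + B*sin(5*t). Substituting and equating the coefficients of cos(5t) and sin(5t) gives A = 10/221, B = 11/221, so x_p = 10*cos(5*t)/221 + 11*sin(5*t)/221.
General solution: x = 10*cos(5*t)/221 + 11*sin(5*t)/221 + C1*exp(-3*t) + C2*exp(-t).
Apply the initial conditions: x(0) = 10/221 + C1 + C2 = 2 and x'(0) = 55/221 - C2 - 3*C1 = -5. Solving gives C1 = 28/17, C2 = 4/13.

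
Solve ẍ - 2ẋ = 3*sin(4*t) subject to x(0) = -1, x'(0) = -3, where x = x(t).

x = 1/8 - 6*exp(2*t)/5 - 3*sin(4*t)/20 + 3*cos(4*t)/40

Characteristic equation r² - 2r = 0 factors as (r - 2)r = 0, so r = 2, 0.
Hence x_h = C1*exp(2*t) + C2.
Try x_p = A*cos(4*t) + B*sin(4*t). Substituting and equating the coefficients of cos(4t) and sin(4t) gives A = 3/40, B = -3/20, so x_p = -3*sin(4*t)/20 + 3*cos(4*t)/40.
General solution: x = C2 - 3*sin(4*t)/20 + 3*cos(4*t)/40 + C1*exp(2*t).
Apply the initial conditions: x(0) = 3/40 + C1 + C2 = -1 and x'(0) = -3/5 + 2*C1 = -3. Solving gives C1 = -6/5, C2 = 1/8.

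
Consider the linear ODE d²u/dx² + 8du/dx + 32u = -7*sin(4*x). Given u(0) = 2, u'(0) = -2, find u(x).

u = -7*sin(4*x)/80 + 7*cos(4*x)/40 + 73*cos(4*x)*exp(-4*x)/40 + 113*exp(-4*x)*sin(4*x)/80

Characteristic equation r² + 8r + 32 = 0 has discriminant (8)² - 4·(32) = -64 < 0, so r = -4 ± 4i.
Hence u_h = C1*cos(4*x)*exp(-4*x) + C2*exp(-4*x)*sin(4*x).
Try u_p = A*cos(4*x) + B*sin(4*x). Substituting and equating the coefficients of cos(4x) and sin(4x) gives A = 7/40, B = -7/80, so u_p = -7*sin(4*x)/80 + 7*cos(4*x)/40.
General solution: u = -7*sin(4*x)/80 + 7*cos(4*x)/40 + C1*cos(4*x)*exp(-4*x) + C2*exp(-4*x)*sin(4*x).
Apply the initial conditions: u(0) = 7/40 + C1 = 2 and u'(0) = -7/20 - 4*C1 + 4*C2 = -2. Solving gives C1 = 73/40, C2 = 113/80.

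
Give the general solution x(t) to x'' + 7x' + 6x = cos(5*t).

Characteristic equation r² + 7r + 6 = 0 factors as (r + 6)(r + 1) = 0, so r = -6, -1.
Hence x_h = C1*exp(-6*t) + C2*exp(-t).
Try x_p = A*cos(5*t) + B*sin(5*t). Substituting and equating the coefficients of cos(5t) and sin(5t) gives A = -19/1586, B = 35/1586, so x_p = -19*cos(5*t)/1586 + 35*sin(5*t)/1586.

x = -19*cos(5*t)/1586 + 35*sin(5*t)/1586 + C1*exp(-6*t) + C2*exp(-t)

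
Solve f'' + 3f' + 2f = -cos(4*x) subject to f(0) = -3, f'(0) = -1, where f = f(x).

f = -118*exp(-x)/17 - 3*sin(4*x)/85 + 7*cos(4*x)/170 + 39*exp(-2*x)/10

Characteristic equation r² + 3r + 2 = 0 factors as (r + 1)(r + 2) = 0, so r = -1, -2.
Hence f_h = C1*exp(-x) + C2*exp(-2*x).
Try f_p = A*cos(4*x) + B*sin(4*x). Substituting and equating the coefficients of cos(4x) and sin(4x) gives A = 7/170, B = -3/85, so f_p = -3*sin(4*x)/85 + 7*cos(4*x)/170.
General solution: f = -3*sin(4*x)/85 + 7*cos(4*x)/170 + C1*exp(-x) + C2*exp(-2*x).
Apply the initial conditions: f(0) = 7/170 + C1 + C2 = -3 and f'(0) = -12/85 - C1 - 2*C2 = -1. Solving gives C1 = -118/17, C2 = 39/10.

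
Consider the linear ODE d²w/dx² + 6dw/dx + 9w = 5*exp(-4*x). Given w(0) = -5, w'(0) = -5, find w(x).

Characteristic equation r² + 6r + 9 = 0 has discriminant (6)² - 4·(9) = 0, so r = -3 is a repeated root.
Hence w_h = (C1 + C2*x)*exp(-3*x).
Try w_p = A*exp(-4*x). Substituting into the equation and dividing by exp(-4*x) gives A = 5, so w_p = 5*exp(-4*x).
General solution: w = 5*exp(-4*x) + C1*exp(-3*x) + C2*x*exp(-3*x).
Apply the initial conditions: w(0) = 5 + C1 = -5 and w'(0) = -20 + C2 - 3*C1 = -5. Solving gives C1 = -10, C2 = -15.

w = -10*exp(-3*x) + 5*exp(-4*x) - 15*x*exp(-3*x)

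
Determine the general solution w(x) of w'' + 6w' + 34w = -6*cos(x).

w = -22*cos(x)/125 - 4*sin(x)/125 + C1*cos(5*x)*exp(-3*x) + C2*exp(-3*x)*sin(5*x)

Characteristic equation r² + 6r + 34 = 0 has discriminant (6)² - 4·(34) = -100 < 0, so r = -3 ± 5i.
Hence w_h = C1*cos(5*x)*exp(-3*x) + C2*exp(-3*x)*sin(5*x).
Try w_p = A*cos(x) + B*sin(x). Substituting and equating the coefficients of cos(x) and sin(x) gives A = -22/125, B = -4/125, so w_p = -22*cos(x)/125 - 4*sin(x)/125.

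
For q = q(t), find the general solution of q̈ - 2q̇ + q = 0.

Characteristic equation r² - 2r + 1 = 0 has discriminant (-2)² - 4·(1) = 0, so r = 1 is a repeated root.
Hence q_h = (C1 + C2*t)*exp(t).

q = C1*exp(t) + C2*t*exp(t)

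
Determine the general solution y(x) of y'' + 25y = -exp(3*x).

y = -exp(3*x)/34 + C1*cos(5*x) + C2*sin(5*x)

Characteristic equation r² + 25 = 0 has discriminant (0)² - 4·(25) = -100 < 0, so r = ± 5i.
Hence y_h = C1*cos(5*x) + C2*sin(5*x).
Try y_p = A*exp(3*x). Substituting into the equation and dividing by exp(3*x) gives A = -1/34, so y_p = -exp(3*x)/34.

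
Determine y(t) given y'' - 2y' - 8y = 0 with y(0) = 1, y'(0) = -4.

y = -exp(4*t)/3 + 4*exp(-2*t)/3

Characteristic equation r² - 2r - 8 = 0 factors as (r + 2)(r - 4) = 0, so r = -2, 4.
Hence y_h = C1*exp(-2*t) + C2*exp(4*t).
Apply the initial conditions: y(0) = C1 + C2 = 1 and y'(0) = -2*C1 + 4*C2 = -4. Solving gives C1 = 4/3, C2 = -1/3.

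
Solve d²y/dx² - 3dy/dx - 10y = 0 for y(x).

y = C1*exp(-2*x) + C2*exp(5*x)

Characteristic equation r² - 3r - 10 = 0 factors as (r + 2)(r - 5) = 0, so r = -2, 5.
Hence y_h = C1*exp(-2*x) + C2*exp(5*x).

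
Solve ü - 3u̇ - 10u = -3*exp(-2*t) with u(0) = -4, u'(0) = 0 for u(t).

Characteristic equation r² - 3r - 10 = 0 factors as (r - 5)(r + 2) = 0, so r = 5, -2.
Hence u_h = C1*exp(5*t) + C2*exp(-2*t).
Since exp(-2*t) solves the homogeneous equation (r = -2 is a root of multiplicity 1), multiply the trial by t. Try u_p = A*t*exp(-2*t). Substituting into the equation and dividing by exp(-2*t) gives A = 3/7, so u_p = 3*t*exp(-2*t)/7.
General solution: u = C1*exp(5*t) + C2*exp(-2*t) + 3*t*exp(-2*t)/7.
Apply the initial conditions: u(0) = C1 + C2 = -4 and u'(0) = 3/7 - 2*C2 + 5*C1 = 0. Solving gives C1 = -59/49, C2 = -137/49.

u = -137*exp(-2*t)/49 - 59*exp(5*t)/49 + 3*t*exp(-2*t)/7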